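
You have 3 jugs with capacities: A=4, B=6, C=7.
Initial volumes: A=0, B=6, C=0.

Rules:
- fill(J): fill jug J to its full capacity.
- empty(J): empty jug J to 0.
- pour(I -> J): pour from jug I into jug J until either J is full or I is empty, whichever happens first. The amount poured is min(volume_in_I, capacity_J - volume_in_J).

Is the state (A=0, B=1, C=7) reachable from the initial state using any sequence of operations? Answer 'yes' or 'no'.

BFS from (A=0, B=6, C=0):
  1. pour(B -> A) -> (A=4 B=2 C=0)
  2. empty(A) -> (A=0 B=2 C=0)
  3. pour(B -> C) -> (A=0 B=0 C=2)
  4. fill(B) -> (A=0 B=6 C=2)
  5. pour(B -> C) -> (A=0 B=1 C=7)
Target reached → yes.

Answer: yes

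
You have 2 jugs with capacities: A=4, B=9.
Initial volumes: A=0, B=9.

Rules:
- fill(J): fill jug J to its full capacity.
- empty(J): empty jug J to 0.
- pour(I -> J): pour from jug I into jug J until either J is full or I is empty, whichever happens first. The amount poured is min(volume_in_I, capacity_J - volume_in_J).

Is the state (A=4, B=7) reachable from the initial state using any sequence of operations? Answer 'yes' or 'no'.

Answer: yes

Derivation:
BFS from (A=0, B=9):
  1. fill(A) -> (A=4 B=9)
  2. empty(B) -> (A=4 B=0)
  3. pour(A -> B) -> (A=0 B=4)
  4. fill(A) -> (A=4 B=4)
  5. pour(A -> B) -> (A=0 B=8)
  6. fill(A) -> (A=4 B=8)
  7. pour(A -> B) -> (A=3 B=9)
  8. empty(B) -> (A=3 B=0)
  9. pour(A -> B) -> (A=0 B=3)
  10. fill(A) -> (A=4 B=3)
  11. pour(A -> B) -> (A=0 B=7)
  12. fill(A) -> (A=4 B=7)
Target reached → yes.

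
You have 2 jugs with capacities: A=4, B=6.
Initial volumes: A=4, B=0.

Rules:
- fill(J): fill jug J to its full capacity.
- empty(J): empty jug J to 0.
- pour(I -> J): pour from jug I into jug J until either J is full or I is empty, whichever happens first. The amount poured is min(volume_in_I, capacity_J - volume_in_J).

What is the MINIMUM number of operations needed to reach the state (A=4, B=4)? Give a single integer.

Answer: 2

Derivation:
BFS from (A=4, B=0). One shortest path:
  1. pour(A -> B) -> (A=0 B=4)
  2. fill(A) -> (A=4 B=4)
Reached target in 2 moves.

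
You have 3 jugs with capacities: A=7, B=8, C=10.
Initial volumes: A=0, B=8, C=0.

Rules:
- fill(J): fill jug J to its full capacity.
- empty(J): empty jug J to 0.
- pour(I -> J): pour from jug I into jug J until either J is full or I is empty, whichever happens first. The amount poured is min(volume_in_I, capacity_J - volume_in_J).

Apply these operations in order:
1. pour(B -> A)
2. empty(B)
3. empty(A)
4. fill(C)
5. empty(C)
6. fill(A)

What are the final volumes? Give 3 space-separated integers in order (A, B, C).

Answer: 7 0 0

Derivation:
Step 1: pour(B -> A) -> (A=7 B=1 C=0)
Step 2: empty(B) -> (A=7 B=0 C=0)
Step 3: empty(A) -> (A=0 B=0 C=0)
Step 4: fill(C) -> (A=0 B=0 C=10)
Step 5: empty(C) -> (A=0 B=0 C=0)
Step 6: fill(A) -> (A=7 B=0 C=0)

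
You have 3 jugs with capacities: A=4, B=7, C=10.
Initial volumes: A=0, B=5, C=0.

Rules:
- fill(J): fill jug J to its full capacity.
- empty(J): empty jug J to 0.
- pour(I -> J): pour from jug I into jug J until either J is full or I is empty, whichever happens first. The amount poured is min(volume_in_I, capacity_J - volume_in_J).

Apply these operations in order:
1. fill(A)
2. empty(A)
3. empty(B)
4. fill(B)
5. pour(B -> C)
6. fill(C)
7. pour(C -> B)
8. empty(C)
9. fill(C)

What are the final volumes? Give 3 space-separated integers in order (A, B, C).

Answer: 0 7 10

Derivation:
Step 1: fill(A) -> (A=4 B=5 C=0)
Step 2: empty(A) -> (A=0 B=5 C=0)
Step 3: empty(B) -> (A=0 B=0 C=0)
Step 4: fill(B) -> (A=0 B=7 C=0)
Step 5: pour(B -> C) -> (A=0 B=0 C=7)
Step 6: fill(C) -> (A=0 B=0 C=10)
Step 7: pour(C -> B) -> (A=0 B=7 C=3)
Step 8: empty(C) -> (A=0 B=7 C=0)
Step 9: fill(C) -> (A=0 B=7 C=10)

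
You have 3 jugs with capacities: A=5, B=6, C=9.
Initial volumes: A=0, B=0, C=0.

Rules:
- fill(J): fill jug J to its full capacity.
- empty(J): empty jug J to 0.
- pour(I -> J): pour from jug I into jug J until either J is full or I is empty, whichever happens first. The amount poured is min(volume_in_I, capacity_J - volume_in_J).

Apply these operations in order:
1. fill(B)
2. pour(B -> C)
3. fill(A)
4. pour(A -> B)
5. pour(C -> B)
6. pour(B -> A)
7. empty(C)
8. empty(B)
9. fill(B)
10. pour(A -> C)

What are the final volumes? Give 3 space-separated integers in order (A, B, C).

Answer: 0 6 5

Derivation:
Step 1: fill(B) -> (A=0 B=6 C=0)
Step 2: pour(B -> C) -> (A=0 B=0 C=6)
Step 3: fill(A) -> (A=5 B=0 C=6)
Step 4: pour(A -> B) -> (A=0 B=5 C=6)
Step 5: pour(C -> B) -> (A=0 B=6 C=5)
Step 6: pour(B -> A) -> (A=5 B=1 C=5)
Step 7: empty(C) -> (A=5 B=1 C=0)
Step 8: empty(B) -> (A=5 B=0 C=0)
Step 9: fill(B) -> (A=5 B=6 C=0)
Step 10: pour(A -> C) -> (A=0 B=6 C=5)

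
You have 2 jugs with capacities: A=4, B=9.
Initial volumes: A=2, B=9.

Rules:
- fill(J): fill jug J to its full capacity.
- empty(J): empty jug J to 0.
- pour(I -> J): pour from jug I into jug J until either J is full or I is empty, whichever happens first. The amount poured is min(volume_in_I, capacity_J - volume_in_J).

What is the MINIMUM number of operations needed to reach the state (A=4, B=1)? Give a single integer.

BFS from (A=2, B=9). One shortest path:
  1. empty(A) -> (A=0 B=9)
  2. pour(B -> A) -> (A=4 B=5)
  3. empty(A) -> (A=0 B=5)
  4. pour(B -> A) -> (A=4 B=1)
Reached target in 4 moves.

Answer: 4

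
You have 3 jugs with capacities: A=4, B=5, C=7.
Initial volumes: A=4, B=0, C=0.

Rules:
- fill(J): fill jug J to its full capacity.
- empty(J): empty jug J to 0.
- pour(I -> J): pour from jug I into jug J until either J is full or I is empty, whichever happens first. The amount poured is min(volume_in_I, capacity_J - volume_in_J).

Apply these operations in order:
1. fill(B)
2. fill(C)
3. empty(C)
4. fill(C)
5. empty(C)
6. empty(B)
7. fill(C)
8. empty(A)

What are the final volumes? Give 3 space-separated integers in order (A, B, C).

Answer: 0 0 7

Derivation:
Step 1: fill(B) -> (A=4 B=5 C=0)
Step 2: fill(C) -> (A=4 B=5 C=7)
Step 3: empty(C) -> (A=4 B=5 C=0)
Step 4: fill(C) -> (A=4 B=5 C=7)
Step 5: empty(C) -> (A=4 B=5 C=0)
Step 6: empty(B) -> (A=4 B=0 C=0)
Step 7: fill(C) -> (A=4 B=0 C=7)
Step 8: empty(A) -> (A=0 B=0 C=7)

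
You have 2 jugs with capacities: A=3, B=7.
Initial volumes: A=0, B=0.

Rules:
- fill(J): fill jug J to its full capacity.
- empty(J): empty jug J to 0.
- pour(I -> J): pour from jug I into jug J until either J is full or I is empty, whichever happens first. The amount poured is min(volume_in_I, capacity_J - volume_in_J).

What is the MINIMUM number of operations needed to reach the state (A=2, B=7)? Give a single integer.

BFS from (A=0, B=0). One shortest path:
  1. fill(A) -> (A=3 B=0)
  2. pour(A -> B) -> (A=0 B=3)
  3. fill(A) -> (A=3 B=3)
  4. pour(A -> B) -> (A=0 B=6)
  5. fill(A) -> (A=3 B=6)
  6. pour(A -> B) -> (A=2 B=7)
Reached target in 6 moves.

Answer: 6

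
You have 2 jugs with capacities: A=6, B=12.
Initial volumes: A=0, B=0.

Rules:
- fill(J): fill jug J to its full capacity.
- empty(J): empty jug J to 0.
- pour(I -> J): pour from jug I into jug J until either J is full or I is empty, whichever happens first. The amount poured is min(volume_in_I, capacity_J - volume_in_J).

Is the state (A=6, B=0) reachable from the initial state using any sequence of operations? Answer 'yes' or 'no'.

Answer: yes

Derivation:
BFS from (A=0, B=0):
  1. fill(A) -> (A=6 B=0)
Target reached → yes.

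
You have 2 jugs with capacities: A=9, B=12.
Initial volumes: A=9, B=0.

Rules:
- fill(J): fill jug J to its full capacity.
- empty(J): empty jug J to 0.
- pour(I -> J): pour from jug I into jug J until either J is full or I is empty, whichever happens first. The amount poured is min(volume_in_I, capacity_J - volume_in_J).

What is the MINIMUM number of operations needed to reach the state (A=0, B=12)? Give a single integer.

BFS from (A=9, B=0). One shortest path:
  1. empty(A) -> (A=0 B=0)
  2. fill(B) -> (A=0 B=12)
Reached target in 2 moves.

Answer: 2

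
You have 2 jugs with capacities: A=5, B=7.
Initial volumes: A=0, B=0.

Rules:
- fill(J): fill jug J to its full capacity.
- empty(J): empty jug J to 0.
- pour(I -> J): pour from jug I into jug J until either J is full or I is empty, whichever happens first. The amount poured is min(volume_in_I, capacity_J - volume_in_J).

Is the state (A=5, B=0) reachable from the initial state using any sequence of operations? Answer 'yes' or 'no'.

BFS from (A=0, B=0):
  1. fill(A) -> (A=5 B=0)
Target reached → yes.

Answer: yes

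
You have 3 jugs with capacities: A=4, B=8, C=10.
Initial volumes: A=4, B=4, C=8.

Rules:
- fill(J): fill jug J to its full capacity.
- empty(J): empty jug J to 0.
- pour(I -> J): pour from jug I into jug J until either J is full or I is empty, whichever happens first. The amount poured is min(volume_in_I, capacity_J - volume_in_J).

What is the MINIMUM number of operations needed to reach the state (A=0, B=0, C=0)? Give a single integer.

BFS from (A=4, B=4, C=8). One shortest path:
  1. empty(A) -> (A=0 B=4 C=8)
  2. empty(B) -> (A=0 B=0 C=8)
  3. empty(C) -> (A=0 B=0 C=0)
Reached target in 3 moves.

Answer: 3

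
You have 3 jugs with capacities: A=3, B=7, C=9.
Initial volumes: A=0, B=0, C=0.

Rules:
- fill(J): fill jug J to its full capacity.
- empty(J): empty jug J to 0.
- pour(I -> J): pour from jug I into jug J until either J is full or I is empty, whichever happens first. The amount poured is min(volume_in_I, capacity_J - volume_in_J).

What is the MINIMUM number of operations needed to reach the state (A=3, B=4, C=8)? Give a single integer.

BFS from (A=0, B=0, C=0). One shortest path:
  1. fill(A) -> (A=3 B=0 C=0)
  2. fill(C) -> (A=3 B=0 C=9)
  3. pour(A -> B) -> (A=0 B=3 C=9)
  4. fill(A) -> (A=3 B=3 C=9)
  5. pour(A -> B) -> (A=0 B=6 C=9)
  6. pour(C -> B) -> (A=0 B=7 C=8)
  7. pour(B -> A) -> (A=3 B=4 C=8)
Reached target in 7 moves.

Answer: 7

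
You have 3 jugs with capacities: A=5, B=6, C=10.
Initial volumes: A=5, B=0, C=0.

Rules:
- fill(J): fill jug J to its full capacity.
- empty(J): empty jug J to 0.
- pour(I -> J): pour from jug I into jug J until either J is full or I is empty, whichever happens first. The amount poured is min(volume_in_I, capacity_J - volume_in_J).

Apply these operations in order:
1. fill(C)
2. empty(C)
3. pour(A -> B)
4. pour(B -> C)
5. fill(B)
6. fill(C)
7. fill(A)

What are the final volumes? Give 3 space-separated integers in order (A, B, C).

Step 1: fill(C) -> (A=5 B=0 C=10)
Step 2: empty(C) -> (A=5 B=0 C=0)
Step 3: pour(A -> B) -> (A=0 B=5 C=0)
Step 4: pour(B -> C) -> (A=0 B=0 C=5)
Step 5: fill(B) -> (A=0 B=6 C=5)
Step 6: fill(C) -> (A=0 B=6 C=10)
Step 7: fill(A) -> (A=5 B=6 C=10)

Answer: 5 6 10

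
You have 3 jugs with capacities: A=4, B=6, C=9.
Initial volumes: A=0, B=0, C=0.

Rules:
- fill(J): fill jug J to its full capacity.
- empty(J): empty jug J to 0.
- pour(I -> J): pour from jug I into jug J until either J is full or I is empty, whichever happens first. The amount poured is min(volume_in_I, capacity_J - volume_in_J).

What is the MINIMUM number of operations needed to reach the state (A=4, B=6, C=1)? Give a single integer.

Answer: 5

Derivation:
BFS from (A=0, B=0, C=0). One shortest path:
  1. fill(B) -> (A=0 B=6 C=0)
  2. fill(C) -> (A=0 B=6 C=9)
  3. pour(C -> A) -> (A=4 B=6 C=5)
  4. empty(A) -> (A=0 B=6 C=5)
  5. pour(C -> A) -> (A=4 B=6 C=1)
Reached target in 5 moves.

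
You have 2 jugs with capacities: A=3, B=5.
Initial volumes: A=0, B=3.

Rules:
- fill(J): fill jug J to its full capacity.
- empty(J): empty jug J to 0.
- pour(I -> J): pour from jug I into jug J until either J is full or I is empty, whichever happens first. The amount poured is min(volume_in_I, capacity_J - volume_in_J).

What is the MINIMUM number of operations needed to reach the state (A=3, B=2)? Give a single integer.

BFS from (A=0, B=3). One shortest path:
  1. fill(B) -> (A=0 B=5)
  2. pour(B -> A) -> (A=3 B=2)
Reached target in 2 moves.

Answer: 2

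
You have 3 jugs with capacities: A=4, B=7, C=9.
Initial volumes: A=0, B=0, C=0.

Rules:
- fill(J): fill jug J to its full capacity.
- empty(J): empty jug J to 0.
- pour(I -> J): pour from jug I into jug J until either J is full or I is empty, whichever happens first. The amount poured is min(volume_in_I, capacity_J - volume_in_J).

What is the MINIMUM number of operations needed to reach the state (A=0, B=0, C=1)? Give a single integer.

BFS from (A=0, B=0, C=0). One shortest path:
  1. fill(C) -> (A=0 B=0 C=9)
  2. pour(C -> A) -> (A=4 B=0 C=5)
  3. empty(A) -> (A=0 B=0 C=5)
  4. pour(C -> A) -> (A=4 B=0 C=1)
  5. empty(A) -> (A=0 B=0 C=1)
Reached target in 5 moves.

Answer: 5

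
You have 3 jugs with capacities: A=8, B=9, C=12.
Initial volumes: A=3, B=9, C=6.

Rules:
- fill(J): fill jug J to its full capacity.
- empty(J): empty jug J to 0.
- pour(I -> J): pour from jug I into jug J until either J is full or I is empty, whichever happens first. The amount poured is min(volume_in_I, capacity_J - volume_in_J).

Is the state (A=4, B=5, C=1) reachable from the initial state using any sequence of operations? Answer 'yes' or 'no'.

BFS explored all 554 reachable states.
Reachable set includes: (0,0,0), (0,0,1), (0,0,2), (0,0,3), (0,0,4), (0,0,5), (0,0,6), (0,0,7), (0,0,8), (0,0,9), (0,0,10), (0,0,11) ...
Target (A=4, B=5, C=1) not in reachable set → no.

Answer: no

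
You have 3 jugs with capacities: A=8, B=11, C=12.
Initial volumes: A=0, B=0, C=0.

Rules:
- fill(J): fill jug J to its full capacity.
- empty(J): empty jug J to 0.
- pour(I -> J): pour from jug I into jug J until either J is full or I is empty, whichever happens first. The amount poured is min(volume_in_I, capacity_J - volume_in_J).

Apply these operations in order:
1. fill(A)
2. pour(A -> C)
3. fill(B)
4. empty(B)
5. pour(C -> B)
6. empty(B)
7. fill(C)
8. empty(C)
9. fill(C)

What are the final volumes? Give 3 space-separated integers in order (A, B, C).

Answer: 0 0 12

Derivation:
Step 1: fill(A) -> (A=8 B=0 C=0)
Step 2: pour(A -> C) -> (A=0 B=0 C=8)
Step 3: fill(B) -> (A=0 B=11 C=8)
Step 4: empty(B) -> (A=0 B=0 C=8)
Step 5: pour(C -> B) -> (A=0 B=8 C=0)
Step 6: empty(B) -> (A=0 B=0 C=0)
Step 7: fill(C) -> (A=0 B=0 C=12)
Step 8: empty(C) -> (A=0 B=0 C=0)
Step 9: fill(C) -> (A=0 B=0 C=12)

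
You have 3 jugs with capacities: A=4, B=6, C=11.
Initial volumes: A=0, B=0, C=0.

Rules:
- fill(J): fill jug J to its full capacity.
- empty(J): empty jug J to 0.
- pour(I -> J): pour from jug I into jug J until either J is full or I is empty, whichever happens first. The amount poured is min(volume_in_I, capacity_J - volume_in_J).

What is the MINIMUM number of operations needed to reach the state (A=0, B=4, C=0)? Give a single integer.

Answer: 2

Derivation:
BFS from (A=0, B=0, C=0). One shortest path:
  1. fill(A) -> (A=4 B=0 C=0)
  2. pour(A -> B) -> (A=0 B=4 C=0)
Reached target in 2 moves.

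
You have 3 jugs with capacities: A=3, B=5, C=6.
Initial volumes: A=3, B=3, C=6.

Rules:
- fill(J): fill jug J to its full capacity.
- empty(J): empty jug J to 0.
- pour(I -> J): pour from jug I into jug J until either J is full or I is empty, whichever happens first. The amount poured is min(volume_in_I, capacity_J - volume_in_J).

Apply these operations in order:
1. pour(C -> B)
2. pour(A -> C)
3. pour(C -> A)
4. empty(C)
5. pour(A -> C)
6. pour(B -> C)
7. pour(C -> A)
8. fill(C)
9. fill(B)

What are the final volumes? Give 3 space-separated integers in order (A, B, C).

Answer: 3 5 6

Derivation:
Step 1: pour(C -> B) -> (A=3 B=5 C=4)
Step 2: pour(A -> C) -> (A=1 B=5 C=6)
Step 3: pour(C -> A) -> (A=3 B=5 C=4)
Step 4: empty(C) -> (A=3 B=5 C=0)
Step 5: pour(A -> C) -> (A=0 B=5 C=3)
Step 6: pour(B -> C) -> (A=0 B=2 C=6)
Step 7: pour(C -> A) -> (A=3 B=2 C=3)
Step 8: fill(C) -> (A=3 B=2 C=6)
Step 9: fill(B) -> (A=3 B=5 C=6)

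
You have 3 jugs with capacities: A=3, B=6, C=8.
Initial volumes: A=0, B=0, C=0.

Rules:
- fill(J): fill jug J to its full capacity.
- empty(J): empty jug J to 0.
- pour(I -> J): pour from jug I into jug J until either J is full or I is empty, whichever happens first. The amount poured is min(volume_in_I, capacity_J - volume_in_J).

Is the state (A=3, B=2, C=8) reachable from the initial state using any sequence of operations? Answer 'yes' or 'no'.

BFS from (A=0, B=0, C=0):
  1. fill(A) -> (A=3 B=0 C=0)
  2. fill(C) -> (A=3 B=0 C=8)
  3. pour(C -> B) -> (A=3 B=6 C=2)
  4. empty(B) -> (A=3 B=0 C=2)
  5. pour(C -> B) -> (A=3 B=2 C=0)
  6. fill(C) -> (A=3 B=2 C=8)
Target reached → yes.

Answer: yes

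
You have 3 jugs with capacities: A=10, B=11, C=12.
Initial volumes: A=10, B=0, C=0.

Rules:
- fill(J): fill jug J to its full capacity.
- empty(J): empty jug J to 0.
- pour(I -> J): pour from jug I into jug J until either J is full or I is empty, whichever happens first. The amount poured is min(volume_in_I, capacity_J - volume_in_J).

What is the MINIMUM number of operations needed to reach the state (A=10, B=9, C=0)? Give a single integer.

BFS from (A=10, B=0, C=0). One shortest path:
  1. fill(B) -> (A=10 B=11 C=0)
  2. pour(A -> C) -> (A=0 B=11 C=10)
  3. fill(A) -> (A=10 B=11 C=10)
  4. pour(B -> C) -> (A=10 B=9 C=12)
  5. empty(C) -> (A=10 B=9 C=0)
Reached target in 5 moves.

Answer: 5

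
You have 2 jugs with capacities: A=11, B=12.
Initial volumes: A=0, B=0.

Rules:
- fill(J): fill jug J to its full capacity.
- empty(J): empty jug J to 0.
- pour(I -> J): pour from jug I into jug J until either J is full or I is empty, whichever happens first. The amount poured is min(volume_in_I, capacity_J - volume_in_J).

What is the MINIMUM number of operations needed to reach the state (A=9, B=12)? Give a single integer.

BFS from (A=0, B=0). One shortest path:
  1. fill(A) -> (A=11 B=0)
  2. pour(A -> B) -> (A=0 B=11)
  3. fill(A) -> (A=11 B=11)
  4. pour(A -> B) -> (A=10 B=12)
  5. empty(B) -> (A=10 B=0)
  6. pour(A -> B) -> (A=0 B=10)
  7. fill(A) -> (A=11 B=10)
  8. pour(A -> B) -> (A=9 B=12)
Reached target in 8 moves.

Answer: 8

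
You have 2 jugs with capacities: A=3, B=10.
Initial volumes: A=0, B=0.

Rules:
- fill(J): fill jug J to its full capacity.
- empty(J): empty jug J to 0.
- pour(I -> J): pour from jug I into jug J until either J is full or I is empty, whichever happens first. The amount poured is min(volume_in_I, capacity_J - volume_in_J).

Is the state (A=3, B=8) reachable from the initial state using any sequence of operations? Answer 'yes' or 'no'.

Answer: yes

Derivation:
BFS from (A=0, B=0):
  1. fill(B) -> (A=0 B=10)
  2. pour(B -> A) -> (A=3 B=7)
  3. empty(A) -> (A=0 B=7)
  4. pour(B -> A) -> (A=3 B=4)
  5. empty(A) -> (A=0 B=4)
  6. pour(B -> A) -> (A=3 B=1)
  7. empty(A) -> (A=0 B=1)
  8. pour(B -> A) -> (A=1 B=0)
  9. fill(B) -> (A=1 B=10)
  10. pour(B -> A) -> (A=3 B=8)
Target reached → yes.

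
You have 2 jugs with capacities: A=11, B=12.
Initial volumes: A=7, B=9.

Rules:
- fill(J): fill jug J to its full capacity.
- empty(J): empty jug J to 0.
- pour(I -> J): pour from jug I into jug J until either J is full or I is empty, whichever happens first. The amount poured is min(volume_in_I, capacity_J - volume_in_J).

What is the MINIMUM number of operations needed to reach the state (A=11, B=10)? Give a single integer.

Answer: 4

Derivation:
BFS from (A=7, B=9). One shortest path:
  1. empty(A) -> (A=0 B=9)
  2. pour(B -> A) -> (A=9 B=0)
  3. fill(B) -> (A=9 B=12)
  4. pour(B -> A) -> (A=11 B=10)
Reached target in 4 moves.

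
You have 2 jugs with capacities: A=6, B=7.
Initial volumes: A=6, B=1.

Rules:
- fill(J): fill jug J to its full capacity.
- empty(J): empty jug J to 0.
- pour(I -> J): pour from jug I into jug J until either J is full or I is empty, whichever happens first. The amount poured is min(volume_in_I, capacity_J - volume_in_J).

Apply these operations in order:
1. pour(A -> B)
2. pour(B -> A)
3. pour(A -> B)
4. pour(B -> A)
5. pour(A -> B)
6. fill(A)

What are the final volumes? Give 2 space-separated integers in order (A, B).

Answer: 6 7

Derivation:
Step 1: pour(A -> B) -> (A=0 B=7)
Step 2: pour(B -> A) -> (A=6 B=1)
Step 3: pour(A -> B) -> (A=0 B=7)
Step 4: pour(B -> A) -> (A=6 B=1)
Step 5: pour(A -> B) -> (A=0 B=7)
Step 6: fill(A) -> (A=6 B=7)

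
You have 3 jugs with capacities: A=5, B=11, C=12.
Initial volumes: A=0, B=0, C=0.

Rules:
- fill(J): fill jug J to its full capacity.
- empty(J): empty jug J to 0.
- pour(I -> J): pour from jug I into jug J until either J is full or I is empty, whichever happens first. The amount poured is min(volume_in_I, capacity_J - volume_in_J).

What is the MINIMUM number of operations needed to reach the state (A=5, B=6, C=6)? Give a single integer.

BFS from (A=0, B=0, C=0). One shortest path:
  1. fill(A) -> (A=5 B=0 C=0)
  2. fill(C) -> (A=5 B=0 C=12)
  3. pour(A -> B) -> (A=0 B=5 C=12)
  4. pour(C -> B) -> (A=0 B=11 C=6)
  5. pour(B -> A) -> (A=5 B=6 C=6)
Reached target in 5 moves.

Answer: 5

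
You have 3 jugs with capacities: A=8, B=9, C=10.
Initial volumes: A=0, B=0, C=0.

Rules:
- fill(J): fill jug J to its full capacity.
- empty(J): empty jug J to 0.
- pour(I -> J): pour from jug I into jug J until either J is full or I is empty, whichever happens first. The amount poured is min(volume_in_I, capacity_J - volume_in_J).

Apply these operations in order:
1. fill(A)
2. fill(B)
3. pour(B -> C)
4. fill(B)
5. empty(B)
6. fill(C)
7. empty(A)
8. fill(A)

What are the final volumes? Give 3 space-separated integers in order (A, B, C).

Answer: 8 0 10

Derivation:
Step 1: fill(A) -> (A=8 B=0 C=0)
Step 2: fill(B) -> (A=8 B=9 C=0)
Step 3: pour(B -> C) -> (A=8 B=0 C=9)
Step 4: fill(B) -> (A=8 B=9 C=9)
Step 5: empty(B) -> (A=8 B=0 C=9)
Step 6: fill(C) -> (A=8 B=0 C=10)
Step 7: empty(A) -> (A=0 B=0 C=10)
Step 8: fill(A) -> (A=8 B=0 C=10)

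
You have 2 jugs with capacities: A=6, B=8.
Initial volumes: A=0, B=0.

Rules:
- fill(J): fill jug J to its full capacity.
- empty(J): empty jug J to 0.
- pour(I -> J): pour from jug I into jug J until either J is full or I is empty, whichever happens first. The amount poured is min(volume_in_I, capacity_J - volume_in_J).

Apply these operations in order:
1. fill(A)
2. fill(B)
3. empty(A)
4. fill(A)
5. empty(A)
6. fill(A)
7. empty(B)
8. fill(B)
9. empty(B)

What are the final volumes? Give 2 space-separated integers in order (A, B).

Step 1: fill(A) -> (A=6 B=0)
Step 2: fill(B) -> (A=6 B=8)
Step 3: empty(A) -> (A=0 B=8)
Step 4: fill(A) -> (A=6 B=8)
Step 5: empty(A) -> (A=0 B=8)
Step 6: fill(A) -> (A=6 B=8)
Step 7: empty(B) -> (A=6 B=0)
Step 8: fill(B) -> (A=6 B=8)
Step 9: empty(B) -> (A=6 B=0)

Answer: 6 0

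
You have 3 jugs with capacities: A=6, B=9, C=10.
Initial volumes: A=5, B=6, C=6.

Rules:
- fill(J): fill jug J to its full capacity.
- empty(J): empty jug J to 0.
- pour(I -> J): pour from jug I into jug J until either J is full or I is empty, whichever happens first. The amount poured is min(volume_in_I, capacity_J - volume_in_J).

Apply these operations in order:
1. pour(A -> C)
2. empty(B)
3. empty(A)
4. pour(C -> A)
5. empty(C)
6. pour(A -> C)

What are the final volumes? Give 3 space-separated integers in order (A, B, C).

Answer: 0 0 6

Derivation:
Step 1: pour(A -> C) -> (A=1 B=6 C=10)
Step 2: empty(B) -> (A=1 B=0 C=10)
Step 3: empty(A) -> (A=0 B=0 C=10)
Step 4: pour(C -> A) -> (A=6 B=0 C=4)
Step 5: empty(C) -> (A=6 B=0 C=0)
Step 6: pour(A -> C) -> (A=0 B=0 C=6)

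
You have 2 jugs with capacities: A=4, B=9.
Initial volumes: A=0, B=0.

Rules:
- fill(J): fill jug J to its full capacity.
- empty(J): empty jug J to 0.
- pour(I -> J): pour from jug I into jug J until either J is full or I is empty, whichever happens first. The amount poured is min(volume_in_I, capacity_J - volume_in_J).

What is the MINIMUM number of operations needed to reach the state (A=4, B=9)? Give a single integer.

Answer: 2

Derivation:
BFS from (A=0, B=0). One shortest path:
  1. fill(A) -> (A=4 B=0)
  2. fill(B) -> (A=4 B=9)
Reached target in 2 moves.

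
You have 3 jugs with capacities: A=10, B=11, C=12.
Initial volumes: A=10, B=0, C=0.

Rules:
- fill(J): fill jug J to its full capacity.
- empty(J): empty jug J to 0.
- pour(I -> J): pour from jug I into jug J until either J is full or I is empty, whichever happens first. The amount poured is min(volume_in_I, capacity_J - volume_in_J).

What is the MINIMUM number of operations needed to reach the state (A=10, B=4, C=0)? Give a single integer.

Answer: 8

Derivation:
BFS from (A=10, B=0, C=0). One shortest path:
  1. empty(A) -> (A=0 B=0 C=0)
  2. fill(C) -> (A=0 B=0 C=12)
  3. pour(C -> A) -> (A=10 B=0 C=2)
  4. empty(A) -> (A=0 B=0 C=2)
  5. pour(C -> A) -> (A=2 B=0 C=0)
  6. fill(C) -> (A=2 B=0 C=12)
  7. pour(C -> A) -> (A=10 B=0 C=4)
  8. pour(C -> B) -> (A=10 B=4 C=0)
Reached target in 8 moves.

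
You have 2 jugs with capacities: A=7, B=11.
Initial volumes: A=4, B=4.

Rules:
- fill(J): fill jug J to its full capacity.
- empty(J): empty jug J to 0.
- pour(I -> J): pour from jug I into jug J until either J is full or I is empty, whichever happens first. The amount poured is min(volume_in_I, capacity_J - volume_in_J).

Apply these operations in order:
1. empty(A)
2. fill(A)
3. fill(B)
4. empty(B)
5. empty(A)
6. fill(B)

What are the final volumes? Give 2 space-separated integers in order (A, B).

Answer: 0 11

Derivation:
Step 1: empty(A) -> (A=0 B=4)
Step 2: fill(A) -> (A=7 B=4)
Step 3: fill(B) -> (A=7 B=11)
Step 4: empty(B) -> (A=7 B=0)
Step 5: empty(A) -> (A=0 B=0)
Step 6: fill(B) -> (A=0 B=11)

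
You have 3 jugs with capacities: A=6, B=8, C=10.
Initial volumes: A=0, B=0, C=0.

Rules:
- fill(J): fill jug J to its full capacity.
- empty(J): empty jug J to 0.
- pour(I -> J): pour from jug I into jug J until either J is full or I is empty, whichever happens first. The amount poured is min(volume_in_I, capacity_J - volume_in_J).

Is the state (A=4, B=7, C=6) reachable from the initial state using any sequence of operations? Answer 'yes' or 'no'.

Answer: no

Derivation:
BFS explored all 96 reachable states.
Reachable set includes: (0,0,0), (0,0,2), (0,0,4), (0,0,6), (0,0,8), (0,0,10), (0,2,0), (0,2,2), (0,2,4), (0,2,6), (0,2,8), (0,2,10) ...
Target (A=4, B=7, C=6) not in reachable set → no.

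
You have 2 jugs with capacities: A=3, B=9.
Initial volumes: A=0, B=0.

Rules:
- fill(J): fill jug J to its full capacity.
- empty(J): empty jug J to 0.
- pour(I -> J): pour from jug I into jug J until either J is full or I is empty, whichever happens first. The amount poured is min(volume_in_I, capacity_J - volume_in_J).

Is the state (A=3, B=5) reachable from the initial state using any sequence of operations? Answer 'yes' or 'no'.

BFS explored all 8 reachable states.
Reachable set includes: (0,0), (0,3), (0,6), (0,9), (3,0), (3,3), (3,6), (3,9)
Target (A=3, B=5) not in reachable set → no.

Answer: no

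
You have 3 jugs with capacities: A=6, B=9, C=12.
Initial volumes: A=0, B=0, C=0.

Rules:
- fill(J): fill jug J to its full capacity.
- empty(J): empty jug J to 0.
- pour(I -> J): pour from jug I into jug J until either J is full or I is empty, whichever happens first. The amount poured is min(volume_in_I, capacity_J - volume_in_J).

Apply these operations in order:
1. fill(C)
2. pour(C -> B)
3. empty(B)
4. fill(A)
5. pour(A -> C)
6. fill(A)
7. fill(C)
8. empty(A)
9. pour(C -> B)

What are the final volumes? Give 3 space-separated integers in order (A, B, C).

Answer: 0 9 3

Derivation:
Step 1: fill(C) -> (A=0 B=0 C=12)
Step 2: pour(C -> B) -> (A=0 B=9 C=3)
Step 3: empty(B) -> (A=0 B=0 C=3)
Step 4: fill(A) -> (A=6 B=0 C=3)
Step 5: pour(A -> C) -> (A=0 B=0 C=9)
Step 6: fill(A) -> (A=6 B=0 C=9)
Step 7: fill(C) -> (A=6 B=0 C=12)
Step 8: empty(A) -> (A=0 B=0 C=12)
Step 9: pour(C -> B) -> (A=0 B=9 C=3)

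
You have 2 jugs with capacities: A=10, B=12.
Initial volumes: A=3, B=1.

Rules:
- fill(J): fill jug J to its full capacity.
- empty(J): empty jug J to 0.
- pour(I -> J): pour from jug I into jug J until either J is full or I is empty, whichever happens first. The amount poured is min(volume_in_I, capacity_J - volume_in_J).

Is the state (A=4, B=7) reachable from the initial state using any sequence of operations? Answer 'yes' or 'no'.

BFS explored all 45 reachable states.
Reachable set includes: (0,0), (0,1), (0,2), (0,3), (0,4), (0,5), (0,6), (0,7), (0,8), (0,9), (0,10), (0,11) ...
Target (A=4, B=7) not in reachable set → no.

Answer: no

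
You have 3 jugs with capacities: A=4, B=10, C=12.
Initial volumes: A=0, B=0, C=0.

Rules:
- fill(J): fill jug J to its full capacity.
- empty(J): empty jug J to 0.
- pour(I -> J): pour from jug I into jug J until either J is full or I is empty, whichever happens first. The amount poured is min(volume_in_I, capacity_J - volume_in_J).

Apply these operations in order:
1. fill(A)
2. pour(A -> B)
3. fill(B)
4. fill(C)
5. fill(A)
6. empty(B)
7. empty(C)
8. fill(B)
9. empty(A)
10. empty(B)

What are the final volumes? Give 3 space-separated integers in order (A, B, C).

Step 1: fill(A) -> (A=4 B=0 C=0)
Step 2: pour(A -> B) -> (A=0 B=4 C=0)
Step 3: fill(B) -> (A=0 B=10 C=0)
Step 4: fill(C) -> (A=0 B=10 C=12)
Step 5: fill(A) -> (A=4 B=10 C=12)
Step 6: empty(B) -> (A=4 B=0 C=12)
Step 7: empty(C) -> (A=4 B=0 C=0)
Step 8: fill(B) -> (A=4 B=10 C=0)
Step 9: empty(A) -> (A=0 B=10 C=0)
Step 10: empty(B) -> (A=0 B=0 C=0)

Answer: 0 0 0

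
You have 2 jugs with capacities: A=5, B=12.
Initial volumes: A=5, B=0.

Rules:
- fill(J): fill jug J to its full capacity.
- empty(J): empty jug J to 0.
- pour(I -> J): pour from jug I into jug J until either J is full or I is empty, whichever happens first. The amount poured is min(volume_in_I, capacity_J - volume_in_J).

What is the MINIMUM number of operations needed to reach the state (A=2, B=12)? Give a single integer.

Answer: 8

Derivation:
BFS from (A=5, B=0). One shortest path:
  1. empty(A) -> (A=0 B=0)
  2. fill(B) -> (A=0 B=12)
  3. pour(B -> A) -> (A=5 B=7)
  4. empty(A) -> (A=0 B=7)
  5. pour(B -> A) -> (A=5 B=2)
  6. empty(A) -> (A=0 B=2)
  7. pour(B -> A) -> (A=2 B=0)
  8. fill(B) -> (A=2 B=12)
Reached target in 8 moves.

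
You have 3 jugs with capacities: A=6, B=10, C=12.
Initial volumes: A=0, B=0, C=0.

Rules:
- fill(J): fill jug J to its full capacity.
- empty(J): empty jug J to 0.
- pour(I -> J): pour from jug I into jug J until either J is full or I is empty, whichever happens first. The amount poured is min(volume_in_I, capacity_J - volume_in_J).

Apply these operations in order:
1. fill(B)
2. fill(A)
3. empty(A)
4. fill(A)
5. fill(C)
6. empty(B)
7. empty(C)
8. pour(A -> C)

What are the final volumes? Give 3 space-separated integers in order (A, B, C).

Step 1: fill(B) -> (A=0 B=10 C=0)
Step 2: fill(A) -> (A=6 B=10 C=0)
Step 3: empty(A) -> (A=0 B=10 C=0)
Step 4: fill(A) -> (A=6 B=10 C=0)
Step 5: fill(C) -> (A=6 B=10 C=12)
Step 6: empty(B) -> (A=6 B=0 C=12)
Step 7: empty(C) -> (A=6 B=0 C=0)
Step 8: pour(A -> C) -> (A=0 B=0 C=6)

Answer: 0 0 6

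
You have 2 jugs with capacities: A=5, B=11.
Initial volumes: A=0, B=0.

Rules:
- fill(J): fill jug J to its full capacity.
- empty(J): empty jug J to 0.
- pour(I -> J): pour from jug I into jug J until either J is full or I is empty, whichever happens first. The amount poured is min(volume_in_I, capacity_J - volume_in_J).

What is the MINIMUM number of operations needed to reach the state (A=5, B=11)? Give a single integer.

BFS from (A=0, B=0). One shortest path:
  1. fill(A) -> (A=5 B=0)
  2. fill(B) -> (A=5 B=11)
Reached target in 2 moves.

Answer: 2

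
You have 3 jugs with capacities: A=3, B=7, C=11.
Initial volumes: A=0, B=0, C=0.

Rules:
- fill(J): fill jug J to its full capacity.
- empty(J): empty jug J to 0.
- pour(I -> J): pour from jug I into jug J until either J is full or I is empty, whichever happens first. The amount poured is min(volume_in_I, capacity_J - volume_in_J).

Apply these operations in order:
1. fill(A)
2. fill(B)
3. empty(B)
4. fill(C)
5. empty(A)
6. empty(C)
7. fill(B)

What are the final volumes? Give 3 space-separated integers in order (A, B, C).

Step 1: fill(A) -> (A=3 B=0 C=0)
Step 2: fill(B) -> (A=3 B=7 C=0)
Step 3: empty(B) -> (A=3 B=0 C=0)
Step 4: fill(C) -> (A=3 B=0 C=11)
Step 5: empty(A) -> (A=0 B=0 C=11)
Step 6: empty(C) -> (A=0 B=0 C=0)
Step 7: fill(B) -> (A=0 B=7 C=0)

Answer: 0 7 0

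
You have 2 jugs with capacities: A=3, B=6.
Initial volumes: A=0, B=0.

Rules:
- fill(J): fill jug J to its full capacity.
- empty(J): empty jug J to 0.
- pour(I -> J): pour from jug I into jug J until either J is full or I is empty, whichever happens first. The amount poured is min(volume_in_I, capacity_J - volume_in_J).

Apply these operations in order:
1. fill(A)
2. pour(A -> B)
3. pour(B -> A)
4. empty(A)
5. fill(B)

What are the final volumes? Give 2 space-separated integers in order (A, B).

Step 1: fill(A) -> (A=3 B=0)
Step 2: pour(A -> B) -> (A=0 B=3)
Step 3: pour(B -> A) -> (A=3 B=0)
Step 4: empty(A) -> (A=0 B=0)
Step 5: fill(B) -> (A=0 B=6)

Answer: 0 6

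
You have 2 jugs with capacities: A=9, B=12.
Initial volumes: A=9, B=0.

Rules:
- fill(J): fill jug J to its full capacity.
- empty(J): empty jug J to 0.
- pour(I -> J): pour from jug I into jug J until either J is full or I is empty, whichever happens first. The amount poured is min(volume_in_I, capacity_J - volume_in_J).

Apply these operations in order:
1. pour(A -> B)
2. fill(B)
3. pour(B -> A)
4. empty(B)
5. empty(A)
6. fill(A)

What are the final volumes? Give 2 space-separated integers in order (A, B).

Step 1: pour(A -> B) -> (A=0 B=9)
Step 2: fill(B) -> (A=0 B=12)
Step 3: pour(B -> A) -> (A=9 B=3)
Step 4: empty(B) -> (A=9 B=0)
Step 5: empty(A) -> (A=0 B=0)
Step 6: fill(A) -> (A=9 B=0)

Answer: 9 0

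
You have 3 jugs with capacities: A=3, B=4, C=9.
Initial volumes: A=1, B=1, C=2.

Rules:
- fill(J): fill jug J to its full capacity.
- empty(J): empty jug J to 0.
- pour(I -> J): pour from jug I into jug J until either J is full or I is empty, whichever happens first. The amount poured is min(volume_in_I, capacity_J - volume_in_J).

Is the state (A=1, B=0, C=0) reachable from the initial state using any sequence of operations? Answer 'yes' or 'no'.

BFS from (A=1, B=1, C=2):
  1. empty(B) -> (A=1 B=0 C=2)
  2. empty(C) -> (A=1 B=0 C=0)
Target reached → yes.

Answer: yes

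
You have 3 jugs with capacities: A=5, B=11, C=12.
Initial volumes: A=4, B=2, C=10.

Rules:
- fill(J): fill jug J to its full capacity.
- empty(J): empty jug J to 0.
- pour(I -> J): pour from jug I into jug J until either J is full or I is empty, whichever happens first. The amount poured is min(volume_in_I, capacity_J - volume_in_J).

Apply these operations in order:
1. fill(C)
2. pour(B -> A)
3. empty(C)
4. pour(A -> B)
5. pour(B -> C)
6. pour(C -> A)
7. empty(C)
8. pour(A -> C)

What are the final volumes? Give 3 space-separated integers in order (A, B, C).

Step 1: fill(C) -> (A=4 B=2 C=12)
Step 2: pour(B -> A) -> (A=5 B=1 C=12)
Step 3: empty(C) -> (A=5 B=1 C=0)
Step 4: pour(A -> B) -> (A=0 B=6 C=0)
Step 5: pour(B -> C) -> (A=0 B=0 C=6)
Step 6: pour(C -> A) -> (A=5 B=0 C=1)
Step 7: empty(C) -> (A=5 B=0 C=0)
Step 8: pour(A -> C) -> (A=0 B=0 C=5)

Answer: 0 0 5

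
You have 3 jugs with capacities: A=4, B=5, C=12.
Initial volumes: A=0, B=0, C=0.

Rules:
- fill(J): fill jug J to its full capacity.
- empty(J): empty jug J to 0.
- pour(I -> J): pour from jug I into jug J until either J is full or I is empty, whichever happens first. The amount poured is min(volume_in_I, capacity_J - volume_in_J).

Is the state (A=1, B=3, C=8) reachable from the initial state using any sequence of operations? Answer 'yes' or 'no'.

Answer: no

Derivation:
BFS explored all 258 reachable states.
Reachable set includes: (0,0,0), (0,0,1), (0,0,2), (0,0,3), (0,0,4), (0,0,5), (0,0,6), (0,0,7), (0,0,8), (0,0,9), (0,0,10), (0,0,11) ...
Target (A=1, B=3, C=8) not in reachable set → no.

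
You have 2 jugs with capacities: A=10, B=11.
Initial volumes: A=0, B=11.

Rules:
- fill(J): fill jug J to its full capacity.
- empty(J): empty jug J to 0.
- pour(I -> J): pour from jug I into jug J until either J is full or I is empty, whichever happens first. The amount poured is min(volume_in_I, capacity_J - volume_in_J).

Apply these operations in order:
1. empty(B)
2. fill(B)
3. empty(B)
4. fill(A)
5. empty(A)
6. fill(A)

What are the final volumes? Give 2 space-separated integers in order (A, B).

Step 1: empty(B) -> (A=0 B=0)
Step 2: fill(B) -> (A=0 B=11)
Step 3: empty(B) -> (A=0 B=0)
Step 4: fill(A) -> (A=10 B=0)
Step 5: empty(A) -> (A=0 B=0)
Step 6: fill(A) -> (A=10 B=0)

Answer: 10 0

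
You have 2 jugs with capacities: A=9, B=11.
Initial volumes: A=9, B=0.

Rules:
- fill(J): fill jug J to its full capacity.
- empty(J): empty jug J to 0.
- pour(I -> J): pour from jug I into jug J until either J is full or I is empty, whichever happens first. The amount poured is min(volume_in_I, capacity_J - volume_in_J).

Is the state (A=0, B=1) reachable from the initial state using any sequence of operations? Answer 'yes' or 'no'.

BFS from (A=9, B=0):
  1. pour(A -> B) -> (A=0 B=9)
  2. fill(A) -> (A=9 B=9)
  3. pour(A -> B) -> (A=7 B=11)
  4. empty(B) -> (A=7 B=0)
  5. pour(A -> B) -> (A=0 B=7)
  6. fill(A) -> (A=9 B=7)
  7. pour(A -> B) -> (A=5 B=11)
  8. empty(B) -> (A=5 B=0)
  9. pour(A -> B) -> (A=0 B=5)
  10. fill(A) -> (A=9 B=5)
  11. pour(A -> B) -> (A=3 B=11)
  12. empty(B) -> (A=3 B=0)
  13. pour(A -> B) -> (A=0 B=3)
  14. fill(A) -> (A=9 B=3)
  15. pour(A -> B) -> (A=1 B=11)
  16. empty(B) -> (A=1 B=0)
  17. pour(A -> B) -> (A=0 B=1)
Target reached → yes.

Answer: yes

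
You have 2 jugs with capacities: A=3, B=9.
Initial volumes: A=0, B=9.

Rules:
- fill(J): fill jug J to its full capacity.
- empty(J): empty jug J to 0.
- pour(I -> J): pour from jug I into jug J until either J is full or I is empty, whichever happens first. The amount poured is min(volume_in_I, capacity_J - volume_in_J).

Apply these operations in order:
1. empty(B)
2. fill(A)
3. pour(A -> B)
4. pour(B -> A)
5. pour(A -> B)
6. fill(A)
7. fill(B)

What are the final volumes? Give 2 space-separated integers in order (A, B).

Step 1: empty(B) -> (A=0 B=0)
Step 2: fill(A) -> (A=3 B=0)
Step 3: pour(A -> B) -> (A=0 B=3)
Step 4: pour(B -> A) -> (A=3 B=0)
Step 5: pour(A -> B) -> (A=0 B=3)
Step 6: fill(A) -> (A=3 B=3)
Step 7: fill(B) -> (A=3 B=9)

Answer: 3 9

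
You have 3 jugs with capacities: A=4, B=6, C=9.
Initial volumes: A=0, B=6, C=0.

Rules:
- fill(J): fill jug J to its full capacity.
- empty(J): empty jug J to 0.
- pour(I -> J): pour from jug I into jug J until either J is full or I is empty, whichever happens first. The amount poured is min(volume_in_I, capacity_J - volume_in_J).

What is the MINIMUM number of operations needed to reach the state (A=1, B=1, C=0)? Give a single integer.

Answer: 8

Derivation:
BFS from (A=0, B=6, C=0). One shortest path:
  1. fill(A) -> (A=4 B=6 C=0)
  2. pour(A -> C) -> (A=0 B=6 C=4)
  3. pour(B -> C) -> (A=0 B=1 C=9)
  4. pour(C -> A) -> (A=4 B=1 C=5)
  5. empty(A) -> (A=0 B=1 C=5)
  6. pour(C -> A) -> (A=4 B=1 C=1)
  7. empty(A) -> (A=0 B=1 C=1)
  8. pour(C -> A) -> (A=1 B=1 C=0)
Reached target in 8 moves.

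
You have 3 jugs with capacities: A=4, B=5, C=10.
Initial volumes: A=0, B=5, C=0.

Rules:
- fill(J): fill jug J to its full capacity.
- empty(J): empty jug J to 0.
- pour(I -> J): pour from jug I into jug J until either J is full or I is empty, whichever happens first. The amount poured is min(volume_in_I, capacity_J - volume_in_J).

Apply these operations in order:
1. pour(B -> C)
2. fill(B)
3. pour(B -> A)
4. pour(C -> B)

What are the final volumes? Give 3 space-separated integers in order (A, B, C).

Answer: 4 5 1

Derivation:
Step 1: pour(B -> C) -> (A=0 B=0 C=5)
Step 2: fill(B) -> (A=0 B=5 C=5)
Step 3: pour(B -> A) -> (A=4 B=1 C=5)
Step 4: pour(C -> B) -> (A=4 B=5 C=1)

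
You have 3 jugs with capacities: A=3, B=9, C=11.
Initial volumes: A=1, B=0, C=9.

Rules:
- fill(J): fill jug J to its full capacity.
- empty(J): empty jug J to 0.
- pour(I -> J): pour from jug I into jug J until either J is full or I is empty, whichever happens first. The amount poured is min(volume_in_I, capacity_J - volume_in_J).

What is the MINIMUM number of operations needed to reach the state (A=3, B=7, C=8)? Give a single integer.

BFS from (A=1, B=0, C=9). One shortest path:
  1. empty(A) -> (A=0 B=0 C=9)
  2. fill(B) -> (A=0 B=9 C=9)
  3. pour(B -> C) -> (A=0 B=7 C=11)
  4. pour(C -> A) -> (A=3 B=7 C=8)
Reached target in 4 moves.

Answer: 4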